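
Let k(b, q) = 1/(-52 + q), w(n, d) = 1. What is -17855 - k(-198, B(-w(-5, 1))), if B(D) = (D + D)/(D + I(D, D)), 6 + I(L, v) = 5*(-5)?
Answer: -14837489/831 ≈ -17855.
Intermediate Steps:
I(L, v) = -31 (I(L, v) = -6 + 5*(-5) = -6 - 25 = -31)
B(D) = 2*D/(-31 + D) (B(D) = (D + D)/(D - 31) = (2*D)/(-31 + D) = 2*D/(-31 + D))
-17855 - k(-198, B(-w(-5, 1))) = -17855 - 1/(-52 + 2*(-1*1)/(-31 - 1*1)) = -17855 - 1/(-52 + 2*(-1)/(-31 - 1)) = -17855 - 1/(-52 + 2*(-1)/(-32)) = -17855 - 1/(-52 + 2*(-1)*(-1/32)) = -17855 - 1/(-52 + 1/16) = -17855 - 1/(-831/16) = -17855 - 1*(-16/831) = -17855 + 16/831 = -14837489/831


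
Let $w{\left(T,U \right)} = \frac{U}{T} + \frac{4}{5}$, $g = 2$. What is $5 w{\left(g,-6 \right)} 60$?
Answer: $-660$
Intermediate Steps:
$w{\left(T,U \right)} = \frac{4}{5} + \frac{U}{T}$ ($w{\left(T,U \right)} = \frac{U}{T} + 4 \cdot \frac{1}{5} = \frac{U}{T} + \frac{4}{5} = \frac{4}{5} + \frac{U}{T}$)
$5 w{\left(g,-6 \right)} 60 = 5 \left(\frac{4}{5} - \frac{6}{2}\right) 60 = 5 \left(\frac{4}{5} - 3\right) 60 = 5 \left(- \frac{11}{5}\right) 60 = \left(-11\right) 60 = -660$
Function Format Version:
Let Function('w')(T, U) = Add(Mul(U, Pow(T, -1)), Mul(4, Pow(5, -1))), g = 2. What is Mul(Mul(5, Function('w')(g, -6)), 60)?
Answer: -660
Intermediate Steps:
Function('w')(T, U) = Add(Rational(4, 5), Mul(U, Pow(T, -1))) (Function('w')(T, U) = Add(Mul(U, Pow(T, -1)), Mul(4, Rational(1, 5))) = Add(Mul(U, Pow(T, -1)), Rational(4, 5)) = Add(Rational(4, 5), Mul(U, Pow(T, -1))))
Mul(Mul(5, Function('w')(g, -6)), 60) = Mul(Mul(5, Add(Rational(4, 5), Mul(-6, Pow(2, -1)))), 60) = Mul(Mul(5, Add(Rational(4, 5), Mul(-6, Rational(1, 2)))), 60) = Mul(Mul(5, Add(Rational(4, 5), -3)), 60) = Mul(Mul(5, Rational(-11, 5)), 60) = Mul(-11, 60) = -660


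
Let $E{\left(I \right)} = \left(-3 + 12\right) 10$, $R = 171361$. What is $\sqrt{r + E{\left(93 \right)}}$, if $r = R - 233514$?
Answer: $i \sqrt{62063} \approx 249.12 i$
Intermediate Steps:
$r = -62153$ ($r = 171361 - 233514 = -62153$)
$E{\left(I \right)} = 90$ ($E{\left(I \right)} = 9 \cdot 10 = 90$)
$\sqrt{r + E{\left(93 \right)}} = \sqrt{-62153 + 90} = \sqrt{-62063} = i \sqrt{62063}$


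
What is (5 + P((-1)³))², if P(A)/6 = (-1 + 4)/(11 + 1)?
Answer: 169/4 ≈ 42.250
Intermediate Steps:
P(A) = 3/2 (P(A) = 6*((-1 + 4)/(11 + 1)) = 6*(3/12) = 6*(3*(1/12)) = 6*(¼) = 3/2)
(5 + P((-1)³))² = (5 + 3/2)² = (13/2)² = 169/4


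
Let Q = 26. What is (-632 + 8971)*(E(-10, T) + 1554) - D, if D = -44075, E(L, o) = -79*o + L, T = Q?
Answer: -4208815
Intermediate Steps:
T = 26
E(L, o) = L - 79*o
(-632 + 8971)*(E(-10, T) + 1554) - D = (-632 + 8971)*((-10 - 79*26) + 1554) - 1*(-44075) = 8339*((-10 - 2054) + 1554) + 44075 = 8339*(-2064 + 1554) + 44075 = 8339*(-510) + 44075 = -4252890 + 44075 = -4208815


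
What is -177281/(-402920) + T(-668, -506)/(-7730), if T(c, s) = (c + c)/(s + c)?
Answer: 16082903195/36565070584 ≈ 0.43984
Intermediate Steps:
T(c, s) = 2*c/(c + s) (T(c, s) = (2*c)/(c + s) = 2*c/(c + s))
-177281/(-402920) + T(-668, -506)/(-7730) = -177281/(-402920) + (2*(-668)/(-668 - 506))/(-7730) = -177281*(-1/402920) + (2*(-668)/(-1174))*(-1/7730) = 177281/402920 + (2*(-668)*(-1/1174))*(-1/7730) = 177281/402920 + (668/587)*(-1/7730) = 177281/402920 - 334/2268755 = 16082903195/36565070584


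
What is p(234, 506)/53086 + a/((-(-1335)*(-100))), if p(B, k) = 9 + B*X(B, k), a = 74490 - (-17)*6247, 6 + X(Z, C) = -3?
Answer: -4936002877/3543490500 ≈ -1.3930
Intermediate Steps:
X(Z, C) = -9 (X(Z, C) = -6 - 3 = -9)
a = 180689 (a = 74490 - 1*(-106199) = 74490 + 106199 = 180689)
p(B, k) = 9 - 9*B (p(B, k) = 9 + B*(-9) = 9 - 9*B)
p(234, 506)/53086 + a/((-(-1335)*(-100))) = (9 - 9*234)/53086 + 180689/((-(-1335)*(-100))) = (9 - 2106)*(1/53086) + 180689/((-1335*100)) = -2097*1/53086 + 180689/(-133500) = -2097/53086 + 180689*(-1/133500) = -2097/53086 - 180689/133500 = -4936002877/3543490500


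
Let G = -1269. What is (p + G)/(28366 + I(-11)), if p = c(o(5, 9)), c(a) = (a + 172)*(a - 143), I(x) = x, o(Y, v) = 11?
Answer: -5085/5671 ≈ -0.89667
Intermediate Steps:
c(a) = (-143 + a)*(172 + a) (c(a) = (172 + a)*(-143 + a) = (-143 + a)*(172 + a))
p = -24156 (p = -24596 + 11² + 29*11 = -24596 + 121 + 319 = -24156)
(p + G)/(28366 + I(-11)) = (-24156 - 1269)/(28366 - 11) = -25425/28355 = -25425*1/28355 = -5085/5671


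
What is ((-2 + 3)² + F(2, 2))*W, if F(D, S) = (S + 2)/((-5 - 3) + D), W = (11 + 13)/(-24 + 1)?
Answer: -8/23 ≈ -0.34783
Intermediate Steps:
W = -24/23 (W = 24/(-23) = 24*(-1/23) = -24/23 ≈ -1.0435)
F(D, S) = (2 + S)/(-8 + D)
((-2 + 3)² + F(2, 2))*W = ((-2 + 3)² + (2 + 2)/(-8 + 2))*(-24/23) = (1² + 4/(-6))*(-24/23) = (1 - ⅙*4)*(-24/23) = (1 - ⅔)*(-24/23) = (⅓)*(-24/23) = -8/23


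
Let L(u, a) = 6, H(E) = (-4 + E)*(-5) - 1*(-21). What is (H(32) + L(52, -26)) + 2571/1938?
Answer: -72141/646 ≈ -111.67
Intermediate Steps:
H(E) = 41 - 5*E (H(E) = (20 - 5*E) + 21 = 41 - 5*E)
(H(32) + L(52, -26)) + 2571/1938 = ((41 - 5*32) + 6) + 2571/1938 = ((41 - 160) + 6) + 2571*(1/1938) = (-119 + 6) + 857/646 = -113 + 857/646 = -72141/646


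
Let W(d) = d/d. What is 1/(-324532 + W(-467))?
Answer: -1/324531 ≈ -3.0814e-6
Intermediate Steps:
W(d) = 1
1/(-324532 + W(-467)) = 1/(-324532 + 1) = 1/(-324531) = -1/324531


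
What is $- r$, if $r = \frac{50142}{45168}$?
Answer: $- \frac{8357}{7528} \approx -1.1101$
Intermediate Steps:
$r = \frac{8357}{7528}$ ($r = 50142 \cdot \frac{1}{45168} = \frac{8357}{7528} \approx 1.1101$)
$- r = \left(-1\right) \frac{8357}{7528} = - \frac{8357}{7528}$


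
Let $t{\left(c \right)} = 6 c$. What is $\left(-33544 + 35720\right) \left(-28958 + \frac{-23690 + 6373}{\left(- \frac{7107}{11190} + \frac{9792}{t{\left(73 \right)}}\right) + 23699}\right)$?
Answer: $- \frac{407003347756140544}{6458915133} \approx -6.3014 \cdot 10^{7}$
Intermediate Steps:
$\left(-33544 + 35720\right) \left(-28958 + \frac{-23690 + 6373}{\left(- \frac{7107}{11190} + \frac{9792}{t{\left(73 \right)}}\right) + 23699}\right) = \left(-33544 + 35720\right) \left(-28958 + \frac{-23690 + 6373}{\left(- \frac{7107}{11190} + \frac{9792}{6 \cdot 73}\right) + 23699}\right) = 2176 \left(-28958 - \frac{17317}{\left(\left(-7107\right) \frac{1}{11190} + \frac{9792}{438}\right) + 23699}\right) = 2176 \left(-28958 - \frac{17317}{\left(- \frac{2369}{3730} + 9792 \cdot \frac{1}{438}\right) + 23699}\right) = 2176 \left(-28958 - \frac{17317}{\left(- \frac{2369}{3730} + \frac{1632}{73}\right) + 23699}\right) = 2176 \left(-28958 - \frac{17317}{\frac{5914423}{272290} + 23699}\right) = 2176 \left(-28958 - \frac{17317}{\frac{6458915133}{272290}}\right) = 2176 \left(-28958 - \frac{4715245930}{6458915133}\right) = 2176 \left(- \frac{187041979667344}{6458915133}\right) = - \frac{407003347756140544}{6458915133}$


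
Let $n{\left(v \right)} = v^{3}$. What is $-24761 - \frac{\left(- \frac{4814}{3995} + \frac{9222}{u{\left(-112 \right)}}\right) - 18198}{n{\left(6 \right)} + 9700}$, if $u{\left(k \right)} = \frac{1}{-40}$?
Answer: $- \frac{244836568049}{9903605} \approx -24722.0$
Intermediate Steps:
$u{\left(k \right)} = - \frac{1}{40}$
$-24761 - \frac{\left(- \frac{4814}{3995} + \frac{9222}{u{\left(-112 \right)}}\right) - 18198}{n{\left(6 \right)} + 9700} = -24761 - \frac{\left(- \frac{4814}{3995} + \frac{9222}{- \frac{1}{40}}\right) - 18198}{6^{3} + 9700} = -24761 - \frac{\left(\left(-4814\right) \frac{1}{3995} + 9222 \left(-40\right)\right) - 18198}{216 + 9700} = -24761 - \frac{\left(- \frac{4814}{3995} - 368880\right) - 18198}{9916} = -24761 - \left(- \frac{1473680414}{3995} - 18198\right) \frac{1}{9916} = -24761 - \left(- \frac{1546381424}{3995}\right) \frac{1}{9916} = -24761 - - \frac{386595356}{9903605} = -24761 + \frac{386595356}{9903605} = - \frac{244836568049}{9903605}$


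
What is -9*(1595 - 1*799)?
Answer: -7164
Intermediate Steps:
-9*(1595 - 1*799) = -9*(1595 - 799) = -9*796 = -7164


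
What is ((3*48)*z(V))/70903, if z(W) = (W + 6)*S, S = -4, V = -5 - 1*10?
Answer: 5184/70903 ≈ 0.073114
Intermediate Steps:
V = -15 (V = -5 - 10 = -15)
z(W) = -24 - 4*W (z(W) = (W + 6)*(-4) = (6 + W)*(-4) = -24 - 4*W)
((3*48)*z(V))/70903 = ((3*48)*(-24 - 4*(-15)))/70903 = (144*(-24 + 60))*(1/70903) = (144*36)*(1/70903) = 5184*(1/70903) = 5184/70903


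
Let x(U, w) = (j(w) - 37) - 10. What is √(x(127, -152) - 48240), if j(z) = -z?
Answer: I*√48135 ≈ 219.4*I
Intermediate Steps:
x(U, w) = -47 - w (x(U, w) = (-w - 37) - 10 = (-37 - w) - 10 = -47 - w)
√(x(127, -152) - 48240) = √((-47 - 1*(-152)) - 48240) = √((-47 + 152) - 48240) = √(105 - 48240) = √(-48135) = I*√48135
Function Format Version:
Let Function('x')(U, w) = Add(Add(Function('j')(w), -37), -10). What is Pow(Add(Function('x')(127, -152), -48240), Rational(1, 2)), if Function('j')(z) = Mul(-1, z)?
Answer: Mul(I, Pow(48135, Rational(1, 2))) ≈ Mul(219.40, I)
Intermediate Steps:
Function('x')(U, w) = Add(-47, Mul(-1, w)) (Function('x')(U, w) = Add(Add(Mul(-1, w), -37), -10) = Add(Add(-37, Mul(-1, w)), -10) = Add(-47, Mul(-1, w)))
Pow(Add(Function('x')(127, -152), -48240), Rational(1, 2)) = Pow(Add(Add(-47, Mul(-1, -152)), -48240), Rational(1, 2)) = Pow(Add(Add(-47, 152), -48240), Rational(1, 2)) = Pow(Add(105, -48240), Rational(1, 2)) = Pow(-48135, Rational(1, 2)) = Mul(I, Pow(48135, Rational(1, 2)))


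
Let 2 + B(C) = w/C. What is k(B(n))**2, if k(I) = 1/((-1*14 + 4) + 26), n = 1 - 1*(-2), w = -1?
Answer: 1/256 ≈ 0.0039063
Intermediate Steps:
n = 3 (n = 1 + 2 = 3)
B(C) = -2 - 1/C
k(I) = 1/16 (k(I) = 1/((-14 + 4) + 26) = 1/(-10 + 26) = 1/16)
k(B(n))**2 = (1/16)**2 = 1/256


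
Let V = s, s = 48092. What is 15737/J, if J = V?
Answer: 15737/48092 ≈ 0.32723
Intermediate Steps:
V = 48092
J = 48092
15737/J = 15737/48092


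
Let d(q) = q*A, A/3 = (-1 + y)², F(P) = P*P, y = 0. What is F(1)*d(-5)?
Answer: -15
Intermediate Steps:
F(P) = P²
A = 3 (A = 3*(-1 + 0)² = 3*(-1)² = 3*1 = 3)
d(q) = 3*q (d(q) = q*3 = 3*q)
F(1)*d(-5) = 1²*(3*(-5)) = 1*(-15) = -15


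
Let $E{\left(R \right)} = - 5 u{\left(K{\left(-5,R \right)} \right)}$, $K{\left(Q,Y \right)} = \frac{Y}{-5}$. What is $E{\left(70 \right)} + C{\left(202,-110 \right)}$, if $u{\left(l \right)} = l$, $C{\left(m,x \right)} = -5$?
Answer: $65$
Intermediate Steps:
$K{\left(Q,Y \right)} = - \frac{Y}{5}$ ($K{\left(Q,Y \right)} = Y \left(- \frac{1}{5}\right) = - \frac{Y}{5}$)
$E{\left(R \right)} = R$ ($E{\left(R \right)} = - 5 \left(- \frac{R}{5}\right) = R$)
$E{\left(70 \right)} + C{\left(202,-110 \right)} = 70 - 5 = 65$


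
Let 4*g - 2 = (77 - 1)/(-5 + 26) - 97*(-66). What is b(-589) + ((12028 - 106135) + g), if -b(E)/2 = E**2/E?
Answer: -1917869/21 ≈ -91327.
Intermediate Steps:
b(E) = -2*E (b(E) = -2*E**2/E = -2*E)
g = 33640/21 (g = 1/2 + ((77 - 1)/(-5 + 26) - 97*(-66))/4 = 1/2 + (76/21 + 6402)/4 = 1/2 + (1/4)*(134518/21) = 1/2 + 67259/42 = 33640/21 ≈ 1601.9)
b(-589) + ((12028 - 106135) + g) = -2*(-589) + ((12028 - 106135) + 33640/21) = 1178 + (-94107 + 33640/21) = 1178 - 1942607/21 = -1917869/21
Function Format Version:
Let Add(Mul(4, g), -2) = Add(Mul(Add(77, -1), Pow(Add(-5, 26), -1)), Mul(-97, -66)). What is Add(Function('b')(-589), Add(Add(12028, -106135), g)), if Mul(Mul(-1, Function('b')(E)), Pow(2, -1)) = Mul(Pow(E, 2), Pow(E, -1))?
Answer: Rational(-1917869, 21) ≈ -91327.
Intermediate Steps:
Function('b')(E) = Mul(-2, E) (Function('b')(E) = Mul(-2, Mul(Pow(E, 2), Pow(E, -1))) = Mul(-2, E))
g = Rational(33640, 21) (g = Add(Rational(1, 2), Mul(Rational(1, 4), Add(Mul(Add(77, -1), Pow(Add(-5, 26), -1)), Mul(-97, -66)))) = Add(Rational(1, 2), Mul(Rational(1, 4), Add(Mul(76, Pow(21, -1)), 6402))) = Add(Rational(1, 2), Mul(Rational(1, 4), Add(Mul(76, Rational(1, 21)), 6402))) = Add(Rational(1, 2), Mul(Rational(1, 4), Add(Rational(76, 21), 6402))) = Add(Rational(1, 2), Mul(Rational(1, 4), Rational(134518, 21))) = Add(Rational(1, 2), Rational(67259, 42)) = Rational(33640, 21) ≈ 1601.9)
Add(Function('b')(-589), Add(Add(12028, -106135), g)) = Add(Mul(-2, -589), Add(Add(12028, -106135), Rational(33640, 21))) = Add(1178, Add(-94107, Rational(33640, 21))) = Add(1178, Rational(-1942607, 21)) = Rational(-1917869, 21)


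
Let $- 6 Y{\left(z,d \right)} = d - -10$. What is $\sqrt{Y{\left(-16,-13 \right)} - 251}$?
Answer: $\frac{i \sqrt{1002}}{2} \approx 15.827 i$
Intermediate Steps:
$Y{\left(z,d \right)} = - \frac{5}{3} - \frac{d}{6}$ ($Y{\left(z,d \right)} = - \frac{d - -10}{6} = - \frac{d + 10}{6} = - \frac{10 + d}{6} = - \frac{5}{3} - \frac{d}{6}$)
$\sqrt{Y{\left(-16,-13 \right)} - 251} = \sqrt{\left(- \frac{5}{3} - - \frac{13}{6}\right) - 251} = \sqrt{\left(- \frac{5}{3} + \frac{13}{6}\right) - 251} = \sqrt{\frac{1}{2} - 251} = \sqrt{- \frac{501}{2}} = \frac{i \sqrt{1002}}{2}$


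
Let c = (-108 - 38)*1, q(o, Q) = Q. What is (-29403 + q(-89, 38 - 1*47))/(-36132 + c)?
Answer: 14706/18139 ≈ 0.81074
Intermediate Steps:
c = -146 (c = -146*1 = -146)
(-29403 + q(-89, 38 - 1*47))/(-36132 + c) = (-29403 + (38 - 1*47))/(-36132 - 146) = (-29403 + (38 - 47))/(-36278) = (-29403 - 9)*(-1/36278) = -29412*(-1/36278) = 14706/18139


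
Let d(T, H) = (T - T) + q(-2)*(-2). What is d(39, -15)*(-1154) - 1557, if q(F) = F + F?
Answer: -10789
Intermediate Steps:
q(F) = 2*F
d(T, H) = 8 (d(T, H) = (T - T) + (2*(-2))*(-2) = 0 - 4*(-2) = 0 + 8 = 8)
d(39, -15)*(-1154) - 1557 = 8*(-1154) - 1557 = -9232 - 1557 = -10789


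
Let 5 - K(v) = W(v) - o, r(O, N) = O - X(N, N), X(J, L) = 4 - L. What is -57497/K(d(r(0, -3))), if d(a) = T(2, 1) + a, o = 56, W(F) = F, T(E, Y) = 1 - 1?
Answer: -57497/68 ≈ -845.54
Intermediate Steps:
T(E, Y) = 0
r(O, N) = -4 + N + O (r(O, N) = O - (4 - N) = O + (-4 + N) = -4 + N + O)
d(a) = a (d(a) = 0 + a = a)
K(v) = 61 - v (K(v) = 5 - (v - 1*56) = 5 - (v - 56) = 5 - (-56 + v) = 5 + (56 - v) = 61 - v)
-57497/K(d(r(0, -3))) = -57497/(61 - (-4 - 3 + 0)) = -57497/(61 - 1*(-7)) = -57497/(61 + 7) = -57497/68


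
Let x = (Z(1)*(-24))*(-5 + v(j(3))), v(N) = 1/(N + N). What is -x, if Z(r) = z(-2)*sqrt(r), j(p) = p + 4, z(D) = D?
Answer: 1656/7 ≈ 236.57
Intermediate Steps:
j(p) = 4 + p
v(N) = 1/(2*N)
Z(r) = -2*sqrt(r)
x = -1656/7 (x = (-2*sqrt(1)*(-24))*(-5 + 1/(2*(4 + 3))) = (-2*1*(-24))*(-5 + (1/2)/7) = (-2*(-24))*(-5 + (1/2)*(1/7)) = 48*(-5 + 1/14) = 48*(-69/14) = -1656/7 ≈ -236.57)
-x = -1*(-1656/7) = 1656/7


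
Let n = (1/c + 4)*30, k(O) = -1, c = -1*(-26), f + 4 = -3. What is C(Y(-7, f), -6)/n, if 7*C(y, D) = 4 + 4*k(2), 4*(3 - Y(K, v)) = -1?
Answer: 0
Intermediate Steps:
f = -7 (f = -4 - 3 = -7)
Y(K, v) = 13/4 (Y(K, v) = 3 - 1/4*(-1) = 3 + 1/4 = 13/4)
c = 26
n = 1575/13 (n = (1/26 + 4)*30 = (105/26)*30 = 1575/13 ≈ 121.15)
C(y, D) = 0 (C(y, D) = (4 + 4*(-1))/7 = (4 - 4)/7 = (1/7)*0 = 0)
C(Y(-7, f), -6)/n = 0/(1575/13) = 0*(13/1575) = 0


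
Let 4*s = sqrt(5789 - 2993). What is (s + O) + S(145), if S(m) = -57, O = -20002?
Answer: -20059 + sqrt(699)/2 ≈ -20046.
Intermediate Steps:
s = sqrt(699)/2 (s = sqrt(5789 - 2993)/4 = sqrt(2796)/4 = (2*sqrt(699))/4 = sqrt(699)/2 ≈ 13.219)
(s + O) + S(145) = (sqrt(699)/2 - 20002) - 57 = (-20002 + sqrt(699)/2) - 57 = -20059 + sqrt(699)/2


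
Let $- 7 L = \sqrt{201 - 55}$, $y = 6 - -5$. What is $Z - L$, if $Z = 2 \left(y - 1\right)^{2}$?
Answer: $200 + \frac{\sqrt{146}}{7} \approx 201.73$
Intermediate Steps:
$y = 11$ ($y = 6 + 5 = 11$)
$Z = 200$ ($Z = 2 \left(11 - 1\right)^{2} = 2 \cdot 10^{2} = 2 \cdot 100 = 200$)
$L = - \frac{\sqrt{146}}{7}$ ($L = - \frac{\sqrt{201 - 55}}{7} = - \frac{\sqrt{146}}{7} \approx -1.7261$)
$Z - L = 200 - - \frac{\sqrt{146}}{7} = 200 + \frac{\sqrt{146}}{7}$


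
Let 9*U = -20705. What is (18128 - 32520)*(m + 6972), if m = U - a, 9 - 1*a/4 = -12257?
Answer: 5750078936/9 ≈ 6.3890e+8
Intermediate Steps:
a = 49064 (a = 36 - 4*(-12257) = 36 + 49028 = 49064)
U = -20705/9 (U = (⅑)*(-20705) = -20705/9 ≈ -2300.6)
m = -462281/9 (m = -20705/9 - 1*49064 = -20705/9 - 49064 = -462281/9 ≈ -51365.)
(18128 - 32520)*(m + 6972) = (18128 - 32520)*(-462281/9 + 6972) = -14392*(-399533/9) = 5750078936/9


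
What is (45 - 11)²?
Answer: 1156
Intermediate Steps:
(45 - 11)² = 34² = 1156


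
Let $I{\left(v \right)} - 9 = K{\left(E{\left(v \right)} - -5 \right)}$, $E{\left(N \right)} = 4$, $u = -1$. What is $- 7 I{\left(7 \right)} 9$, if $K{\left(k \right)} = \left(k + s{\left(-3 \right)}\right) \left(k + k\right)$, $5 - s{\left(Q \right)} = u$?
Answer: $-17577$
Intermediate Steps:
$s{\left(Q \right)} = 6$ ($s{\left(Q \right)} = 5 - -1 = 5 + 1 = 6$)
$K{\left(k \right)} = 2 k \left(6 + k\right)$ ($K{\left(k \right)} = \left(k + 6\right) \left(k + k\right) = \left(6 + k\right) 2 k = 2 k \left(6 + k\right)$)
$I{\left(v \right)} = 279$ ($I{\left(v \right)} = 9 + 2 \left(4 - -5\right) \left(6 + \left(4 - -5\right)\right) = 9 + 2 \left(4 + 5\right) \left(6 + \left(4 + 5\right)\right) = 9 + 2 \cdot 9 \left(6 + 9\right) = 9 + 2 \cdot 9 \cdot 15 = 9 + 270 = 279$)
$- 7 I{\left(7 \right)} 9 = \left(-7\right) 279 \cdot 9 = \left(-1953\right) 9 = -17577$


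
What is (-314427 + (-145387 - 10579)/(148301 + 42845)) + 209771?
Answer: -10002365871/95573 ≈ -1.0466e+5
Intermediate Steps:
(-314427 + (-145387 - 10579)/(148301 + 42845)) + 209771 = (-314427 - 155966/191146) + 209771 = (-314427 - 155966*1/191146) + 209771 = (-314427 - 77983/95573) + 209771 = -30050809654/95573 + 209771 = -10002365871/95573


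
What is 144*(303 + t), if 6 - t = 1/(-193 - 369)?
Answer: 12503448/281 ≈ 44496.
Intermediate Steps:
t = 3373/562 (t = 6 - 1/(-193 - 369) = 6 - 1/(-562) = 6 - 1*(-1/562) = 6 + 1/562 = 3373/562 ≈ 6.0018)
144*(303 + t) = 144*(303 + 3373/562) = 144*(173659/562) = 12503448/281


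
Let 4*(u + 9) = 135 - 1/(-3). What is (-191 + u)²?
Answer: 994009/36 ≈ 27611.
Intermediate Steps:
u = 149/6 (u = -9 + (135 - 1/(-3))/4 = -9 + (135 - 1*(-⅓))/4 = -9 + (135 + ⅓)/4 = -9 + (¼)*(406/3) = -9 + 203/6 = 149/6 ≈ 24.833)
(-191 + u)² = (-191 + 149/6)² = (-997/6)² = 994009/36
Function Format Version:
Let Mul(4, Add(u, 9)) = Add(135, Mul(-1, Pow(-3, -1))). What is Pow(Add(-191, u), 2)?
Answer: Rational(994009, 36) ≈ 27611.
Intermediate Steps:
u = Rational(149, 6) (u = Add(-9, Mul(Rational(1, 4), Add(135, Mul(-1, Pow(-3, -1))))) = Add(-9, Mul(Rational(1, 4), Add(135, Mul(-1, Rational(-1, 3))))) = Add(-9, Mul(Rational(1, 4), Add(135, Rational(1, 3)))) = Add(-9, Mul(Rational(1, 4), Rational(406, 3))) = Add(-9, Rational(203, 6)) = Rational(149, 6) ≈ 24.833)
Pow(Add(-191, u), 2) = Pow(Add(-191, Rational(149, 6)), 2) = Pow(Rational(-997, 6), 2) = Rational(994009, 36)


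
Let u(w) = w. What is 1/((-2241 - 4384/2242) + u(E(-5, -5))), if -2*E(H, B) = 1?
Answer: -2242/5029827 ≈ -0.00044574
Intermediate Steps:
E(H, B) = -1/2 (E(H, B) = -1/2*1 = -1/2)
1/((-2241 - 4384/2242) + u(E(-5, -5))) = 1/((-2241 - 4384/2242) - 1/2) = 1/((-2241 - 4384*1/2242) - 1/2) = 1/((-2241 - 2192/1121) - 1/2) = 1/(-2514353/1121 - 1/2) = 1/(-5029827/2242) = -2242/5029827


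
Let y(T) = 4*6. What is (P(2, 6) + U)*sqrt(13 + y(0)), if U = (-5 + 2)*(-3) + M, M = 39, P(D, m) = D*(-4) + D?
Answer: 42*sqrt(37) ≈ 255.48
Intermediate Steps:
y(T) = 24
P(D, m) = -3*D (P(D, m) = -4*D + D = -3*D)
U = 48 (U = (-5 + 2)*(-3) + 39 = -3*(-3) + 39 = 9 + 39 = 48)
(P(2, 6) + U)*sqrt(13 + y(0)) = (-3*2 + 48)*sqrt(13 + 24) = (-6 + 48)*sqrt(37) = 42*sqrt(37)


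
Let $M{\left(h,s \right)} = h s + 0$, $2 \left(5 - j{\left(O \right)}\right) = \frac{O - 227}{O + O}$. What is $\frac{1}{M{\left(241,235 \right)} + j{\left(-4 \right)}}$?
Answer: $\frac{16}{906009} \approx 1.766 \cdot 10^{-5}$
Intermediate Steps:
$j{\left(O \right)} = 5 - \frac{-227 + O}{4 O}$ ($j{\left(O \right)} = 5 - \frac{\left(O - 227\right) \frac{1}{O + O}}{2} = 5 - \frac{\left(-227 + O\right) \frac{1}{2 O}}{2} = 5 - \frac{\frac{1}{2} \frac{1}{O} \left(-227 + O\right)}{2} = 5 - \frac{-227 + O}{4 O}$)
$M{\left(h,s \right)} = h s$
$\frac{1}{M{\left(241,235 \right)} + j{\left(-4 \right)}} = \frac{1}{241 \cdot 235 + \frac{227 + 19 \left(-4\right)}{4 \left(-4\right)}} = \frac{1}{56635 + \frac{1}{4} \left(- \frac{1}{4}\right) \left(227 - 76\right)} = \frac{1}{56635 + \frac{1}{4} \left(- \frac{1}{4}\right) 151} = \frac{1}{56635 - \frac{151}{16}} = \frac{1}{\frac{906009}{16}} = \frac{16}{906009}$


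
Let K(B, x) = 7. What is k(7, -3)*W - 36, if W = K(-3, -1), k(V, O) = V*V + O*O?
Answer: 370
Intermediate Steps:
k(V, O) = O² + V² (k(V, O) = V² + O² = O² + V²)
W = 7
k(7, -3)*W - 36 = ((-3)² + 7²)*7 - 36 = (9 + 49)*7 - 36 = 58*7 - 36 = 406 - 36 = 370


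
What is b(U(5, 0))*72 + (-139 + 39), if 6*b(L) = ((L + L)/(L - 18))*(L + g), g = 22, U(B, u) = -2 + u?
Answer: -52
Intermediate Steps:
b(L) = L*(22 + L)/(3*(-18 + L)) (b(L) = (((L + L)/(L - 18))*(L + 22))/6 = (((2*L)/(-18 + L))*(22 + L))/6 = ((2*L/(-18 + L))*(22 + L))/6 = (2*L*(22 + L)/(-18 + L))/6 = L*(22 + L)/(3*(-18 + L)))
b(U(5, 0))*72 + (-139 + 39) = ((-2 + 0)*(22 + (-2 + 0))/(3*(-18 + (-2 + 0))))*72 + (-139 + 39) = ((⅓)*(-2)*(22 - 2)/(-18 - 2))*72 - 100 = ((⅓)*(-2)*20/(-20))*72 - 100 = ((⅓)*(-2)*(-1/20)*20)*72 - 100 = (⅔)*72 - 100 = 48 - 100 = -52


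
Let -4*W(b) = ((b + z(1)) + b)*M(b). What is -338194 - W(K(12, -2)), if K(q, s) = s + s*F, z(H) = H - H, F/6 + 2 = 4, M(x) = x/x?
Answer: -338207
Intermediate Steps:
M(x) = 1
F = 12 (F = -12 + 6*4 = -12 + 24 = 12)
z(H) = 0
K(q, s) = 13*s (K(q, s) = s + s*12 = s + 12*s = 13*s)
W(b) = -b/2 (W(b) = -((b + 0) + b)/4 = -(b + b)/4 = -2*b/4 = -b/2)
-338194 - W(K(12, -2)) = -338194 - (-1)*13*(-2)/2 = -338194 - (-1)*(-26)/2 = -338194 - 1*13 = -338194 - 13 = -338207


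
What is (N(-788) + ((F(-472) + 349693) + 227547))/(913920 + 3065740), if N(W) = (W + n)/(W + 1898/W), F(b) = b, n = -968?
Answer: 44904589798/309837424215 ≈ 0.14493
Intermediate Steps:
N(W) = (-968 + W)/(W + 1898/W) (N(W) = (W - 968)/(W + 1898/W) = (-968 + W)/(W + 1898/W))
(N(-788) + ((F(-472) + 349693) + 227547))/(913920 + 3065740) = (-788*(-968 - 788)/(1898 + (-788)**2) + ((-472 + 349693) + 227547))/(913920 + 3065740) = (-788*(-1756)/(1898 + 620944) + (349221 + 227547))/3979660 = (-788*(-1756)/622842 + 576768)*(1/3979660) = (-788*1/622842*(-1756) + 576768)*(1/3979660) = (691864/311421 + 576768)*(1/3979660) = (179618359192/311421)*(1/3979660) = 44904589798/309837424215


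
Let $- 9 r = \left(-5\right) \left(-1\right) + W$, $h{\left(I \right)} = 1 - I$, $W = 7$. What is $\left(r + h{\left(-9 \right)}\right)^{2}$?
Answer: $\frac{676}{9} \approx 75.111$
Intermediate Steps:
$r = - \frac{4}{3}$ ($r = - \frac{\left(-5\right) \left(-1\right) + 7}{9} = - \frac{5 + 7}{9} = \left(- \frac{1}{9}\right) 12 = - \frac{4}{3} \approx -1.3333$)
$\left(r + h{\left(-9 \right)}\right)^{2} = \left(- \frac{4}{3} + \left(1 - -9\right)\right)^{2} = \left(- \frac{4}{3} + \left(1 + 9\right)\right)^{2} = \left(- \frac{4}{3} + 10\right)^{2} = \left(\frac{26}{3}\right)^{2} = \frac{676}{9}$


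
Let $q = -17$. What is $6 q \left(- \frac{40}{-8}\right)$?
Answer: $-510$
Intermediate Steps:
$6 q \left(- \frac{40}{-8}\right) = 6 \left(-17\right) \left(- \frac{40}{-8}\right) = - 102 \left(\left(-40\right) \left(- \frac{1}{8}\right)\right) = \left(-102\right) 5 = -510$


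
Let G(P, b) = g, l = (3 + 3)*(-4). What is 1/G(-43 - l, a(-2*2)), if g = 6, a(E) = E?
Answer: ⅙ ≈ 0.16667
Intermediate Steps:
l = -24 (l = 6*(-4) = -24)
G(P, b) = 6
1/G(-43 - l, a(-2*2)) = 1/6 = ⅙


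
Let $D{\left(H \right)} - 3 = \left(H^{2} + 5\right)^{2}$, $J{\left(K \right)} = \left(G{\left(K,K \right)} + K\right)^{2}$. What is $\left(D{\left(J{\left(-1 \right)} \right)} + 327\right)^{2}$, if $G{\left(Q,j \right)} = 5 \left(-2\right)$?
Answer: $46012672165877316$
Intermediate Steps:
$G{\left(Q,j \right)} = -10$
$J{\left(K \right)} = \left(-10 + K\right)^{2}$
$D{\left(H \right)} = 3 + \left(5 + H^{2}\right)^{2}$ ($D{\left(H \right)} = 3 + \left(H^{2} + 5\right)^{2} = 3 + \left(5 + H^{2}\right)^{2}$)
$\left(D{\left(J{\left(-1 \right)} \right)} + 327\right)^{2} = \left(\left(3 + \left(5 + \left(\left(-10 - 1\right)^{2}\right)^{2}\right)^{2}\right) + 327\right)^{2} = \left(\left(3 + \left(5 + \left(\left(-11\right)^{2}\right)^{2}\right)^{2}\right) + 327\right)^{2} = \left(\left(3 + \left(5 + 121^{2}\right)^{2}\right) + 327\right)^{2} = \left(\left(3 + \left(5 + 14641\right)^{2}\right) + 327\right)^{2} = \left(\left(3 + 14646^{2}\right) + 327\right)^{2} = \left(\left(3 + 214505316\right) + 327\right)^{2} = \left(214505319 + 327\right)^{2} = 214505646^{2} = 46012672165877316$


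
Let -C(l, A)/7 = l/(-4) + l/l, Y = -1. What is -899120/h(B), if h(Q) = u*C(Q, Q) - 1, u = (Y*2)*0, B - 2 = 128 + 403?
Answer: 899120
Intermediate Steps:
B = 533 (B = 2 + (128 + 403) = 2 + 531 = 533)
C(l, A) = -7 + 7*l/4 (C(l, A) = -7*(l/(-4) + l/l) = -7*(l*(-¼) + 1) = -7*(-l/4 + 1) = -7*(1 - l/4) = -7 + 7*l/4)
u = 0 (u = -1*2*0 = -2*0 = 0)
h(Q) = -1 (h(Q) = 0*(-7 + 7*Q/4) - 1 = 0 - 1 = -1)
-899120/h(B) = -899120/(-1) = -899120*(-1) = 899120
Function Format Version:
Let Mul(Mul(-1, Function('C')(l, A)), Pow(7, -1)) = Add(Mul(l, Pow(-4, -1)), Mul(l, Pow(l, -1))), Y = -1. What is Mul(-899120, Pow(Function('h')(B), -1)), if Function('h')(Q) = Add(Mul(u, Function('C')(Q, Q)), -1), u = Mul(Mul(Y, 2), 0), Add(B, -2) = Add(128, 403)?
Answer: 899120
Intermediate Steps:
B = 533 (B = Add(2, Add(128, 403)) = Add(2, 531) = 533)
Function('C')(l, A) = Add(-7, Mul(Rational(7, 4), l)) (Function('C')(l, A) = Mul(-7, Add(Mul(l, Pow(-4, -1)), Mul(l, Pow(l, -1)))) = Mul(-7, Add(Mul(l, Rational(-1, 4)), 1)) = Mul(-7, Add(Mul(Rational(-1, 4), l), 1)) = Mul(-7, Add(1, Mul(Rational(-1, 4), l))) = Add(-7, Mul(Rational(7, 4), l)))
u = 0 (u = Mul(Mul(-1, 2), 0) = Mul(-2, 0) = 0)
Function('h')(Q) = -1 (Function('h')(Q) = Add(Mul(0, Add(-7, Mul(Rational(7, 4), Q))), -1) = Add(0, -1) = -1)
Mul(-899120, Pow(Function('h')(B), -1)) = Mul(-899120, Pow(-1, -1)) = Mul(-899120, -1) = 899120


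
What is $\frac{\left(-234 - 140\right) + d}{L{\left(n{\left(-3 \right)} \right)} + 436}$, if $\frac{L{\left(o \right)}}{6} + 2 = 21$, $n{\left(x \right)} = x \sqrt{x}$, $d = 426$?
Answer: $\frac{26}{275} \approx 0.094545$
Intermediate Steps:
$n{\left(x \right)} = x^{\frac{3}{2}}$
$L{\left(o \right)} = 114$ ($L{\left(o \right)} = -12 + 6 \cdot 21 = -12 + 126 = 114$)
$\frac{\left(-234 - 140\right) + d}{L{\left(n{\left(-3 \right)} \right)} + 436} = \frac{\left(-234 - 140\right) + 426}{114 + 436} = \frac{-374 + 426}{550} = 52 \cdot \frac{1}{550} = \frac{26}{275}$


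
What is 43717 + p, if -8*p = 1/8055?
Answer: 2817123479/64440 ≈ 43717.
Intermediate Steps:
p = -1/64440 (p = -1/8/8055 = -1/8*1/8055 = -1/64440 ≈ -1.5518e-5)
43717 + p = 43717 - 1/64440 = 2817123479/64440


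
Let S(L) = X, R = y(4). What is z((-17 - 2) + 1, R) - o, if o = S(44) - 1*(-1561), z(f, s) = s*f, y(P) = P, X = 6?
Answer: -1639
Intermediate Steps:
R = 4
S(L) = 6
z(f, s) = f*s
o = 1567 (o = 6 - 1*(-1561) = 6 + 1561 = 1567)
z((-17 - 2) + 1, R) - o = ((-17 - 2) + 1)*4 - 1*1567 = (-19 + 1)*4 - 1567 = -18*4 - 1567 = -72 - 1567 = -1639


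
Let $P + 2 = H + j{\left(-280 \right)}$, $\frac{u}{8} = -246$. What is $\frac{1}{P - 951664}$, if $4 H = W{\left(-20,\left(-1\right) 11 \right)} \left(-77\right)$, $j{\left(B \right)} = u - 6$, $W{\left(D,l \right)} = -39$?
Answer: $- \frac{4}{3811557} \approx -1.0494 \cdot 10^{-6}$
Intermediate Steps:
$u = -1968$ ($u = 8 \left(-246\right) = -1968$)
$j{\left(B \right)} = -1974$ ($j{\left(B \right)} = -1968 - 6 = -1974$)
$H = \frac{3003}{4}$ ($H = \frac{\left(-39\right) \left(-77\right)}{4} = \frac{1}{4} \cdot 3003 = \frac{3003}{4} \approx 750.75$)
$P = - \frac{4901}{4}$ ($P = -2 + \left(\frac{3003}{4} - 1974\right) = -2 - \frac{4893}{4} = - \frac{4901}{4} \approx -1225.3$)
$\frac{1}{P - 951664} = \frac{1}{- \frac{4901}{4} - 951664} = \frac{1}{- \frac{3811557}{4}} = - \frac{4}{3811557}$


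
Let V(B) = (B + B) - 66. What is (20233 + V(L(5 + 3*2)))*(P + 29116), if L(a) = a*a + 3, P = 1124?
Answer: 617349600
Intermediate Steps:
L(a) = 3 + a**2 (L(a) = a**2 + 3 = 3 + a**2)
V(B) = -66 + 2*B (V(B) = 2*B - 66 = -66 + 2*B)
(20233 + V(L(5 + 3*2)))*(P + 29116) = (20233 + (-66 + 2*(3 + (5 + 3*2)**2)))*(1124 + 29116) = (20233 + (-66 + 2*(3 + (5 + 6)**2)))*30240 = (20233 + (-66 + 2*(3 + 11**2)))*30240 = (20233 + (-66 + 2*(3 + 121)))*30240 = (20233 + (-66 + 2*124))*30240 = (20233 + (-66 + 248))*30240 = (20233 + 182)*30240 = 20415*30240 = 617349600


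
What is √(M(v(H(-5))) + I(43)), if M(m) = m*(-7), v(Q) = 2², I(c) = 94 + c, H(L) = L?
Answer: √109 ≈ 10.440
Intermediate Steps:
v(Q) = 4
M(m) = -7*m
√(M(v(H(-5))) + I(43)) = √(-7*4 + (94 + 43)) = √(-28 + 137) = √109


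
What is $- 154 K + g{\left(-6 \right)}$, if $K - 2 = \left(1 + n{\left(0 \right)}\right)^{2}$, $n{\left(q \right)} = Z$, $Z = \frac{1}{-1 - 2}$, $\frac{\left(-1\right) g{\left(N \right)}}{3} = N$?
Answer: $- \frac{3226}{9} \approx -358.44$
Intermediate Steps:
$g{\left(N \right)} = - 3 N$
$Z = - \frac{1}{3}$ ($Z = \frac{1}{-3} = - \frac{1}{3} \approx -0.33333$)
$n{\left(q \right)} = - \frac{1}{3}$
$K = \frac{22}{9}$ ($K = 2 + \left(1 - \frac{1}{3}\right)^{2} = 2 + \left(\frac{2}{3}\right)^{2} = 2 + \frac{4}{9} = \frac{22}{9} \approx 2.4444$)
$- 154 K + g{\left(-6 \right)} = \left(-154\right) \frac{22}{9} - -18 = - \frac{3388}{9} + 18 = - \frac{3226}{9}$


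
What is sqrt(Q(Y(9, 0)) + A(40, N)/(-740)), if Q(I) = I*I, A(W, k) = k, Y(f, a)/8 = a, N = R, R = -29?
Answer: sqrt(5365)/370 ≈ 0.19796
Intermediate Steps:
N = -29
Y(f, a) = 8*a
Q(I) = I**2
sqrt(Q(Y(9, 0)) + A(40, N)/(-740)) = sqrt((8*0)**2 - 29/(-740)) = sqrt(0**2 - 29*(-1/740)) = sqrt(0 + 29/740) = sqrt(29/740) = sqrt(5365)/370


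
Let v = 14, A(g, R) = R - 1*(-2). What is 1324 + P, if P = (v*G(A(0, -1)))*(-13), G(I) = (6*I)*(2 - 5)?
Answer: 4600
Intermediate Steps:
A(g, R) = 2 + R (A(g, R) = R + 2 = 2 + R)
G(I) = -18*I (G(I) = (6*I)*(-3) = -18*I)
P = 3276 (P = (14*(-18*(2 - 1)))*(-13) = (14*(-18*1))*(-13) = (14*(-18))*(-13) = -252*(-13) = 3276)
1324 + P = 1324 + 3276 = 4600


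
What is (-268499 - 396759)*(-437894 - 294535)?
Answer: 487254251682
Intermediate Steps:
(-268499 - 396759)*(-437894 - 294535) = -665258*(-732429) = 487254251682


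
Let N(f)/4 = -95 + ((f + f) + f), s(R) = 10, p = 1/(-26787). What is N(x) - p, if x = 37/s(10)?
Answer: -44948581/133935 ≈ -335.60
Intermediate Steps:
p = -1/26787 ≈ -3.7332e-5
x = 37/10 ≈ 3.7000
N(f) = -380 + 12*f (N(f) = 4*(-95 + ((f + f) + f)) = 4*(-95 + (2*f + f)) = 4*(-95 + 3*f) = -380 + 12*f)
N(x) - p = (-380 + 12*(37/10)) - 1*(-1/26787) = (-380 + 222/5) + 1/26787 = -1678/5 + 1/26787 = -44948581/133935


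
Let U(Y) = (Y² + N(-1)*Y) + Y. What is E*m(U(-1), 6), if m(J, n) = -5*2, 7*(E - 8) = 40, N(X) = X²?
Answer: -960/7 ≈ -137.14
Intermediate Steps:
U(Y) = Y² + 2*Y (U(Y) = (Y² + (-1)²*Y) + Y = (Y² + 1*Y) + Y = (Y² + Y) + Y = (Y + Y²) + Y = Y² + 2*Y)
E = 96/7 (E = 8 + (⅐)*40 = 8 + 40/7 = 96/7 ≈ 13.714)
m(J, n) = -10
E*m(U(-1), 6) = (96/7)*(-10) = -960/7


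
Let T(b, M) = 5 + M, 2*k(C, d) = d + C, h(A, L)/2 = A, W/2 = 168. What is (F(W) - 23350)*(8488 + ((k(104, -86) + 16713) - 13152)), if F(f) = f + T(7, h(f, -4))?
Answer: -269339546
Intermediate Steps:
W = 336 (W = 2*168 = 336)
h(A, L) = 2*A
k(C, d) = C/2 + d/2 (k(C, d) = (d + C)/2 = (C + d)/2 = C/2 + d/2)
F(f) = 5 + 3*f (F(f) = f + (5 + 2*f) = 5 + 3*f)
(F(W) - 23350)*(8488 + ((k(104, -86) + 16713) - 13152)) = ((5 + 3*336) - 23350)*(8488 + ((((½)*104 + (½)*(-86)) + 16713) - 13152)) = ((5 + 1008) - 23350)*(8488 + (((52 - 43) + 16713) - 13152)) = (1013 - 23350)*(8488 + ((9 + 16713) - 13152)) = -22337*(8488 + (16722 - 13152)) = -22337*(8488 + 3570) = -22337*12058 = -269339546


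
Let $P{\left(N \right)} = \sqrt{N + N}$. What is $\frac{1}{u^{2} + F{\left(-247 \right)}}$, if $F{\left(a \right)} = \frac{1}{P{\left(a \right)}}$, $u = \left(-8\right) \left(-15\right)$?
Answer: $\frac{7113600}{102435840001} + \frac{i \sqrt{494}}{102435840001} \approx 6.9444 \cdot 10^{-5} + 2.1698 \cdot 10^{-10} i$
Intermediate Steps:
$u = 120$
$P{\left(N \right)} = \sqrt{2} \sqrt{N}$ ($P{\left(N \right)} = \sqrt{2 N} = \sqrt{2} \sqrt{N}$)
$F{\left(a \right)} = \frac{\sqrt{2}}{2 \sqrt{a}}$ ($F{\left(a \right)} = \frac{1}{\sqrt{2} \sqrt{a}} = \frac{\sqrt{2}}{2 \sqrt{a}}$)
$\frac{1}{u^{2} + F{\left(-247 \right)}} = \frac{1}{120^{2} + \frac{\sqrt{2}}{2 i \sqrt{247}}} = \frac{1}{14400 + \frac{\sqrt{2} \left(- \frac{i \sqrt{247}}{247}\right)}{2}} = \frac{1}{14400 - \frac{i \sqrt{494}}{494}}$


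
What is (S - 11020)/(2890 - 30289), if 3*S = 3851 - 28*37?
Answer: 30245/82197 ≈ 0.36796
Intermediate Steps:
S = 2815/3 (S = (3851 - 28*37)/3 = (3851 - 1*1036)/3 = (3851 - 1036)/3 = (⅓)*2815 = 2815/3 ≈ 938.33)
(S - 11020)/(2890 - 30289) = (2815/3 - 11020)/(2890 - 30289) = -30245/3/(-27399) = -30245/3*(-1/27399) = 30245/82197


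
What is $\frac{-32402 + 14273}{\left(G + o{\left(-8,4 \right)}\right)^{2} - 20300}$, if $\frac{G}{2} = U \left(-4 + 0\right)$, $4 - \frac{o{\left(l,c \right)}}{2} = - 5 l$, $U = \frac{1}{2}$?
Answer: $\frac{18129}{14524} \approx 1.2482$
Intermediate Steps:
$U = \frac{1}{2} \approx 0.5$
$o{\left(l,c \right)} = 8 + 10 l$ ($o{\left(l,c \right)} = 8 - 2 \left(- 5 l\right) = 8 + 10 l$)
$G = -4$ ($G = 2 \frac{-4 + 0}{2} = 2 \cdot \frac{1}{2} \left(-4\right) = 2 \left(-2\right) = -4$)
$\frac{-32402 + 14273}{\left(G + o{\left(-8,4 \right)}\right)^{2} - 20300} = \frac{-32402 + 14273}{\left(-4 + \left(8 + 10 \left(-8\right)\right)\right)^{2} - 20300} = - \frac{18129}{\left(-4 + \left(8 - 80\right)\right)^{2} - 20300} = - \frac{18129}{\left(-4 - 72\right)^{2} - 20300} = - \frac{18129}{\left(-76\right)^{2} - 20300} = - \frac{18129}{5776 - 20300} = - \frac{18129}{-14524} = \left(-18129\right) \left(- \frac{1}{14524}\right) = \frac{18129}{14524}$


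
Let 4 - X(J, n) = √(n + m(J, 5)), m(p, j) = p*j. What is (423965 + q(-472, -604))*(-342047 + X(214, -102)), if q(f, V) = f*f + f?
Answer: -221054523911 - 14218094*√2 ≈ -2.2107e+11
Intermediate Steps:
m(p, j) = j*p
X(J, n) = 4 - √(n + 5*J)
q(f, V) = f + f² (q(f, V) = f² + f = f + f²)
(423965 + q(-472, -604))*(-342047 + X(214, -102)) = (423965 - 472*(1 - 472))*(-342047 + (4 - √(-102 + 5*214))) = (423965 - 472*(-471))*(-342047 + (4 - √(-102 + 1070))) = (423965 + 222312)*(-342047 + (4 - √968)) = 646277*(-342047 + (4 - 22*√2)) = 646277*(-342043 - 22*√2) = -221054523911 - 14218094*√2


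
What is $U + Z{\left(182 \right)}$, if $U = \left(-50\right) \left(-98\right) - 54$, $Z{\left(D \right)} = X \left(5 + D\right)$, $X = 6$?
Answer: $5968$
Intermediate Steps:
$Z{\left(D \right)} = 30 + 6 D$ ($Z{\left(D \right)} = 6 \left(5 + D\right) = 30 + 6 D$)
$U = 4846$ ($U = 4900 - 54 = 4846$)
$U + Z{\left(182 \right)} = 4846 + \left(30 + 6 \cdot 182\right) = 4846 + \left(30 + 1092\right) = 4846 + 1122 = 5968$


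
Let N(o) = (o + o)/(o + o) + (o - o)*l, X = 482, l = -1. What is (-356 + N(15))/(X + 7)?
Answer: -355/489 ≈ -0.72597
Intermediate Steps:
N(o) = 1 (N(o) = (o + o)/(o + o) + (o - o)*(-1) = (2*o)/((2*o)) + 0*(-1) = (2*o)*(1/(2*o)) + 0 = 1 + 0 = 1)
(-356 + N(15))/(X + 7) = (-356 + 1)/(482 + 7) = -355/489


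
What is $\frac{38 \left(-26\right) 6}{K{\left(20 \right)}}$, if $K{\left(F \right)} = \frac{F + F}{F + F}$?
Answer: $-5928$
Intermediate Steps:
$K{\left(F \right)} = 1$ ($K{\left(F \right)} = \frac{2 F}{2 F} = 2 F \frac{1}{2 F} = 1$)
$\frac{38 \left(-26\right) 6}{K{\left(20 \right)}} = \frac{38 \left(-26\right) 6}{1} = \left(-988\right) 6 \cdot 1 = \left(-5928\right) 1 = -5928$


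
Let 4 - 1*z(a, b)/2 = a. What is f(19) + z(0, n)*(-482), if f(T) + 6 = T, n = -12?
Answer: -3843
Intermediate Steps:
z(a, b) = 8 - 2*a
f(T) = -6 + T
f(19) + z(0, n)*(-482) = (-6 + 19) + (8 - 2*0)*(-482) = 13 + (8 + 0)*(-482) = 13 + 8*(-482) = 13 - 3856 = -3843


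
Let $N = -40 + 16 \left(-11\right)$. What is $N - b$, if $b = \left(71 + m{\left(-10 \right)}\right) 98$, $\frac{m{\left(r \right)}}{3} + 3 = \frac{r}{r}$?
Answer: $-6586$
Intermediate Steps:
$m{\left(r \right)} = -6$ ($m{\left(r \right)} = -9 + 3 \frac{r}{r} = -9 + 3 \cdot 1 = -9 + 3 = -6$)
$N = -216$ ($N = -40 - 176 = -216$)
$b = 6370$ ($b = \left(71 - 6\right) 98 = 65 \cdot 98 = 6370$)
$N - b = -216 - 6370 = -6586$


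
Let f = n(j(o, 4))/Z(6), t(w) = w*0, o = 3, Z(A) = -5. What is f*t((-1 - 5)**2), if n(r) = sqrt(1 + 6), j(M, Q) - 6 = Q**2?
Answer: 0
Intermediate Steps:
j(M, Q) = 6 + Q**2
t(w) = 0
n(r) = sqrt(7)
f = -sqrt(7)/5 (f = sqrt(7)/(-5) = sqrt(7)*(-1/5) = -sqrt(7)/5 ≈ -0.52915)
f*t((-1 - 5)**2) = -sqrt(7)/5*0 = 0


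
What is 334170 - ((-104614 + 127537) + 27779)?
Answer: 283468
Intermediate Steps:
334170 - ((-104614 + 127537) + 27779) = 334170 - (22923 + 27779) = 334170 - 1*50702 = 334170 - 50702 = 283468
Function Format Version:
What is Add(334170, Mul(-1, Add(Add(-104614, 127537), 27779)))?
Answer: 283468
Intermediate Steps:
Add(334170, Mul(-1, Add(Add(-104614, 127537), 27779))) = Add(334170, Mul(-1, Add(22923, 27779))) = Add(334170, Mul(-1, 50702)) = Add(334170, -50702) = 283468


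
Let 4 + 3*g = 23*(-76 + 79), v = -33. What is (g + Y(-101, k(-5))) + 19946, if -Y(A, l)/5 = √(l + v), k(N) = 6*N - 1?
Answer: 59903/3 - 40*I ≈ 19968.0 - 40.0*I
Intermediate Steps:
k(N) = -1 + 6*N
Y(A, l) = -5*√(-33 + l) (Y(A, l) = -5*√(l - 33) = -5*√(-33 + l))
g = 65/3 (g = -4/3 + (23*(-76 + 79))/3 = -4/3 + (23*3)/3 = -4/3 + (⅓)*69 = -4/3 + 23 = 65/3 ≈ 21.667)
(g + Y(-101, k(-5))) + 19946 = (65/3 - 5*√(-33 + (-1 + 6*(-5)))) + 19946 = (65/3 - 5*√(-33 + (-1 - 30))) + 19946 = (65/3 - 5*√(-33 - 31)) + 19946 = (65/3 - 40*I) + 19946 = 59903/3 - 40*I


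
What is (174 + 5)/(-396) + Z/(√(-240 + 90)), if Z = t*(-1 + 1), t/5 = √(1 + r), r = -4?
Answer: -179/396 ≈ -0.45202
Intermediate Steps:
t = 5*I*√3 (t = 5*√(1 - 4) = 5*√(-3) = 5*(I*√3) = 5*I*√3 ≈ 8.6602*I)
Z = 0 (Z = (5*I*√3)*(-1 + 1) = (5*I*√3)*0 = 0)
(174 + 5)/(-396) + Z/(√(-240 + 90)) = (174 + 5)/(-396) + 0/(√(-240 + 90)) = 179*(-1/396) + 0/(√(-150)) = -179/396 + 0/((5*I*√6)) = -179/396 + 0*(-I*√6/30) = -179/396 + 0 = -179/396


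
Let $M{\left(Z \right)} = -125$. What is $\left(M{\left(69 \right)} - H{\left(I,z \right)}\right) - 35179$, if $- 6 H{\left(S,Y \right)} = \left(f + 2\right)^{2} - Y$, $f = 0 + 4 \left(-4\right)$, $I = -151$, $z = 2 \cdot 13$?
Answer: $- \frac{105827}{3} \approx -35276.0$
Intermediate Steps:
$z = 26$
$f = -16$ ($f = 0 - 16 = -16$)
$H{\left(S,Y \right)} = - \frac{98}{3} + \frac{Y}{6}$ ($H{\left(S,Y \right)} = - \frac{\left(-16 + 2\right)^{2} - Y}{6} = - \frac{\left(-14\right)^{2} - Y}{6} = - \frac{196 - Y}{6} = - \frac{98}{3} + \frac{Y}{6}$)
$\left(M{\left(69 \right)} - H{\left(I,z \right)}\right) - 35179 = \left(-125 - \left(- \frac{98}{3} + \frac{1}{6} \cdot 26\right)\right) - 35179 = \left(-125 - \left(- \frac{98}{3} + \frac{13}{3}\right)\right) - 35179 = \left(-125 - - \frac{85}{3}\right) - 35179 = \left(-125 + \frac{85}{3}\right) - 35179 = - \frac{290}{3} - 35179 = - \frac{105827}{3}$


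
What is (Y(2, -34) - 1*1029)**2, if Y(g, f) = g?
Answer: 1054729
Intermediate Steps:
(Y(2, -34) - 1*1029)**2 = (2 - 1*1029)**2 = (2 - 1029)**2 = (-1027)**2 = 1054729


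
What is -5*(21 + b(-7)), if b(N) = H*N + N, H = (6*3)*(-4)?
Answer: -2590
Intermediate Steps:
H = -72 (H = 18*(-4) = -72)
b(N) = -71*N (b(N) = -72*N + N = -71*N)
-5*(21 + b(-7)) = -5*(21 - 71*(-7)) = -5*(21 + 497) = -5*518 = -2590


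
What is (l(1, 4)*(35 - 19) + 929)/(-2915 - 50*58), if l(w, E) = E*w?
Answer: -993/5815 ≈ -0.17077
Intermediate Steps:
(l(1, 4)*(35 - 19) + 929)/(-2915 - 50*58) = ((4*1)*(35 - 19) + 929)/(-2915 - 50*58) = (4*16 + 929)/(-2915 - 2900) = (64 + 929)/(-5815) = 993*(-1/5815) = -993/5815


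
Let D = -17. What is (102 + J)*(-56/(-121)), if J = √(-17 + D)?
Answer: 5712/121 + 56*I*√34/121 ≈ 47.207 + 2.6986*I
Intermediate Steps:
J = I*√34 (J = √(-17 - 17) = √(-34) = I*√34 ≈ 5.8309*I)
(102 + J)*(-56/(-121)) = (102 + I*√34)*(-56/(-121)) = (102 + I*√34)*(-56*(-1/121)) = (102 + I*√34)*(56/121) = 5712/121 + 56*I*√34/121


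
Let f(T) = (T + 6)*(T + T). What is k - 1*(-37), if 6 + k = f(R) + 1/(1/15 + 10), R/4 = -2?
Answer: 9528/151 ≈ 63.099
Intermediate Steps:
R = -8 (R = 4*(-2) = -8)
f(T) = 2*T*(6 + T) (f(T) = (6 + T)*(2*T) = 2*T*(6 + T))
k = 3941/151 (k = -6 + (2*(-8)*(6 - 8) + 1/(1/15 + 10)) = -6 + (2*(-8)*(-2) + 1/(1/15 + 10)) = -6 + (32 + 1/(151/15)) = -6 + (32 + 15/151) = -6 + 4847/151 = 3941/151 ≈ 26.099)
k - 1*(-37) = 3941/151 - 1*(-37) = 3941/151 + 37 = 9528/151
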